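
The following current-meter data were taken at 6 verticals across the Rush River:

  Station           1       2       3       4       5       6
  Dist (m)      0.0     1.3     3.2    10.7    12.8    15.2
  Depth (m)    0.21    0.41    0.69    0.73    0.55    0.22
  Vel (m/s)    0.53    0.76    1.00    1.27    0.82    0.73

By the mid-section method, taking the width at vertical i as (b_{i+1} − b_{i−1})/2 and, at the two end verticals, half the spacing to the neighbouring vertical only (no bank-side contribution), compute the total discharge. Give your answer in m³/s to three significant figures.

9.47 m³/s

w_1 = (1.3 − 0.0)/2 = 0.65 m; q_1 = 0.53 × 0.21 × 0.65 = 0.07235 m³/s
w_2 = (3.2 − 0.0)/2 = 1.6 m; q_2 = 0.76 × 0.41 × 1.6 = 0.4986 m³/s
w_3 = (10.7 − 1.3)/2 = 4.7 m; q_3 = 1.00 × 0.69 × 4.7 = 3.243 m³/s
w_4 = (12.8 − 3.2)/2 = 4.8 m; q_4 = 1.27 × 0.73 × 4.8 = 4.450 m³/s
w_5 = (15.2 − 10.7)/2 = 2.25 m; q_5 = 0.82 × 0.55 × 2.25 = 1.015 m³/s
w_6 = (15.2 − 12.8)/2 = 1.2 m; q_6 = 0.73 × 0.22 × 1.2 = 0.1927 m³/s
Q = Σ qᵢ = 9.471 m³/s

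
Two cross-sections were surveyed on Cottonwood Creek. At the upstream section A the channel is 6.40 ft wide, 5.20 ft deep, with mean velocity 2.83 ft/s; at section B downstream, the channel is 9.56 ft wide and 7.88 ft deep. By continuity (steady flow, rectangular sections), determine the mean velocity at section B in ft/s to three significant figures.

1.25 ft/s

Q = A₁V₁ = (6.40×5.20) × 2.83 = 94.18 ft³/s
A₂ = 9.56 × 7.88 = 75.33 ft²
V₂ = Q/A₂ = 94.18/75.33 = 1.250 ft/s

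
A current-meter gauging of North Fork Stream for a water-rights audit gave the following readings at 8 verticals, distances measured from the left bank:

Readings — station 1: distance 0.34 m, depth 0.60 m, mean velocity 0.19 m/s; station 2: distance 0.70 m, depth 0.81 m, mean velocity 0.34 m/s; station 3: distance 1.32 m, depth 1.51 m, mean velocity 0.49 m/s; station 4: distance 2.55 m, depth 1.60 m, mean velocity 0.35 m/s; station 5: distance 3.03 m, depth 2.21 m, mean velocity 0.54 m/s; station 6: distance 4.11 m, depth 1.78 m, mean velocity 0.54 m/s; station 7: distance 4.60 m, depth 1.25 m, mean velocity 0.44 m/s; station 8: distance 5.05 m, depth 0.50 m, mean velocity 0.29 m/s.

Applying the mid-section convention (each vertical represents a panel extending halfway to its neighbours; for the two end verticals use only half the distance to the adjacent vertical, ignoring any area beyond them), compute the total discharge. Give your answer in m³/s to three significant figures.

3.30 m³/s

w_1 = (0.70 − 0.34)/2 = 0.18 m; q_1 = 0.19 × 0.60 × 0.18 = 0.02052 m³/s
w_2 = (1.32 − 0.34)/2 = 0.49 m; q_2 = 0.34 × 0.81 × 0.49 = 0.1349 m³/s
w_3 = (2.55 − 0.70)/2 = 0.925 m; q_3 = 0.49 × 1.51 × 0.925 = 0.6844 m³/s
w_4 = (3.03 − 1.32)/2 = 0.855 m; q_4 = 0.35 × 1.60 × 0.855 = 0.4788 m³/s
w_5 = (4.11 − 2.55)/2 = 0.78 m; q_5 = 0.54 × 2.21 × 0.78 = 0.9309 m³/s
w_6 = (4.60 − 3.03)/2 = 0.785 m; q_6 = 0.54 × 1.78 × 0.785 = 0.7545 m³/s
w_7 = (5.05 − 4.11)/2 = 0.47 m; q_7 = 0.44 × 1.25 × 0.47 = 0.2585 m³/s
w_8 = (5.05 − 4.60)/2 = 0.225 m; q_8 = 0.29 × 0.50 × 0.225 = 0.03263 m³/s
Q = Σ qᵢ = 3.295 m³/s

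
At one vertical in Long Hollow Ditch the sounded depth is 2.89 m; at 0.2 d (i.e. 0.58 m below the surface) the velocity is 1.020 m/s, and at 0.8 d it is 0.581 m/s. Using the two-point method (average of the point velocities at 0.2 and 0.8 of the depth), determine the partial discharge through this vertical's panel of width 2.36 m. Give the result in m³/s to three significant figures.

5.46 m³/s

v̄ = (1.020 + 0.581) / 2 = 0.8005 m/s
q = v̄ × d × w = 0.8005 × 2.89 × 2.36 = 5.460 m³/s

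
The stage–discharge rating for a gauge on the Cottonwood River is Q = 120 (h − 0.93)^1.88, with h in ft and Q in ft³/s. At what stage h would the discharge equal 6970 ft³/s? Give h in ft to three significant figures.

9.61 ft

h − h₀ = (Q/C)^(1/b) = (6970/120)^(1/1.88) = 8.676 ft
h = 0.93 + 8.676 = 9.606 ft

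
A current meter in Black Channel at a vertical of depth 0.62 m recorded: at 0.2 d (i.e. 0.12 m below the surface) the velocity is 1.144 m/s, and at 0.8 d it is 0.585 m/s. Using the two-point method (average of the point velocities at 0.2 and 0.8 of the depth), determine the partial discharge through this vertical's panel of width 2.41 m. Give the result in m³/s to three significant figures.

1.29 m³/s

v̄ = (1.144 + 0.585) / 2 = 0.8645 m/s
q = v̄ × d × w = 0.8645 × 0.62 × 2.41 = 1.292 m³/s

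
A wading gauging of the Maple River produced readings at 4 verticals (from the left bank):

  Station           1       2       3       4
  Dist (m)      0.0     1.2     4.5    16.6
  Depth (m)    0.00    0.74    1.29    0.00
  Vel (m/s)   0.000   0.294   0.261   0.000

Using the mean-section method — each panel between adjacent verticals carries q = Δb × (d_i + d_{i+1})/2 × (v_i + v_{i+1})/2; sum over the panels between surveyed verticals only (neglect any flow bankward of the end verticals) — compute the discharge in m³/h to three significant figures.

7250 m³/h

Panel 1-2: Δb = 1.2 m, d̄ = (0.00+0.74)/2 = 0.37, v̄ = (0.000+0.294)/2 = 0.147 → q = 1.2×0.37×0.147 = 0.06527 m³/s
Panel 2-3: Δb = 3.3 m, d̄ = (0.74+1.29)/2 = 1.015, v̄ = (0.294+0.261)/2 = 0.2775 → q = 3.3×1.015×0.2775 = 0.9295 m³/s
Panel 3-4: Δb = 12.1 m, d̄ = (1.29+0.00)/2 = 0.645, v̄ = (0.261+0.000)/2 = 0.1305 → q = 12.1×0.645×0.1305 = 1.018 m³/s
Q = Σ q = 2.013 m³/s
= 2.013 × 3600 = 7248 m³/h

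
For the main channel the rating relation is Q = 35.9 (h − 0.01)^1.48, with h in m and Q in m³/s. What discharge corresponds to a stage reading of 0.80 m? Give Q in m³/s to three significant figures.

Q = 35.9 × (0.80 − 0.01)^1.48 = 35.9 × 0.79^1.48 = 25.33 m³/s

25.3 m³/s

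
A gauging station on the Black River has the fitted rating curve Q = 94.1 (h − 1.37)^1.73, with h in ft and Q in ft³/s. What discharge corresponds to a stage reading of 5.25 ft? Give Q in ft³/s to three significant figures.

982 ft³/s

Q = 94.1 × (5.25 − 1.37)^1.73 = 94.1 × 3.88^1.73 = 982.4 ft³/s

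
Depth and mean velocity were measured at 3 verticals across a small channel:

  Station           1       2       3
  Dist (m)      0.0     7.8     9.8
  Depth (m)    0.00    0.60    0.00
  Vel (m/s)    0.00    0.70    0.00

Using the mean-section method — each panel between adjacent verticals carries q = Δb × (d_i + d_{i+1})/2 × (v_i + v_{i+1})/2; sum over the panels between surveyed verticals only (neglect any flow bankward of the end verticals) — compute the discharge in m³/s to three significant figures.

1.03 m³/s

Panel 1-2: Δb = 7.8 m, d̄ = (0.00+0.60)/2 = 0.3, v̄ = (0.00+0.70)/2 = 0.35 → q = 7.8×0.3×0.35 = 0.8190 m³/s
Panel 2-3: Δb = 2 m, d̄ = (0.60+0.00)/2 = 0.3, v̄ = (0.70+0.00)/2 = 0.35 → q = 2×0.3×0.35 = 0.2100 m³/s
Q = Σ q = 1.029 m³/s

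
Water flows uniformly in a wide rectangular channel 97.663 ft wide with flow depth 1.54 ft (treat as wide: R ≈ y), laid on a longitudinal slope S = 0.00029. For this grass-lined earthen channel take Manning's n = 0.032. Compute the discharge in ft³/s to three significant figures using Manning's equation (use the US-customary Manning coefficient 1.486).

A = b·y = 97.663 × 1.54 = 150.4 ft²
Wide channel: R ≈ y = 1.54 ft
Q = (1.486/n)·A·R^(2/3)·S^(1/2) = (1.486/0.032) × 150.4 × 1.540^(2/3) × 0.00029^(1/2) = 158.6 ft³/s

159 ft³/s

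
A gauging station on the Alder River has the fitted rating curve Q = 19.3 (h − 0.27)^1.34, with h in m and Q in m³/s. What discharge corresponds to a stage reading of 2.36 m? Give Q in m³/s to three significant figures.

Q = 19.3 × (2.36 − 0.27)^1.34 = 19.3 × 2.09^1.34 = 51.83 m³/s

51.8 m³/s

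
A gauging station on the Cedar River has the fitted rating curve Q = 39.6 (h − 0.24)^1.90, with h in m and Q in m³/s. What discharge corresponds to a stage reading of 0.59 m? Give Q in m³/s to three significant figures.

Q = 39.6 × (0.59 − 0.24)^1.90 = 39.6 × 0.35^1.90 = 5.388 m³/s

5.39 m³/s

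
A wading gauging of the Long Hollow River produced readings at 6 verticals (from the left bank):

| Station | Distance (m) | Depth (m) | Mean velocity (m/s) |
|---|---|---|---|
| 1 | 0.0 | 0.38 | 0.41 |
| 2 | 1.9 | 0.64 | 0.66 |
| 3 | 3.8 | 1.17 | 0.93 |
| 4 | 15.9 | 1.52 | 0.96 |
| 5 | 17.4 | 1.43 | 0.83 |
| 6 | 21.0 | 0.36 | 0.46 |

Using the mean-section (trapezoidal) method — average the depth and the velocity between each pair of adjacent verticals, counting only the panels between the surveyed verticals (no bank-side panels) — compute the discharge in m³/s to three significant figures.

21.3 m³/s

Panel 1-2: Δb = 1.9 m, d̄ = (0.38+0.64)/2 = 0.51, v̄ = (0.41+0.66)/2 = 0.535 → q = 1.9×0.51×0.535 = 0.5184 m³/s
Panel 2-3: Δb = 1.9 m, d̄ = (0.64+1.17)/2 = 0.905, v̄ = (0.66+0.93)/2 = 0.795 → q = 1.9×0.905×0.795 = 1.367 m³/s
Panel 3-4: Δb = 12.1 m, d̄ = (1.17+1.52)/2 = 1.345, v̄ = (0.93+0.96)/2 = 0.945 → q = 12.1×1.345×0.945 = 15.38 m³/s
Panel 4-5: Δb = 1.5 m, d̄ = (1.52+1.43)/2 = 1.475, v̄ = (0.96+0.83)/2 = 0.895 → q = 1.5×1.475×0.895 = 1.980 m³/s
Panel 5-6: Δb = 3.6 m, d̄ = (1.43+0.36)/2 = 0.895, v̄ = (0.83+0.46)/2 = 0.645 → q = 3.6×0.895×0.645 = 2.078 m³/s
Q = Σ q = 21.32 m³/s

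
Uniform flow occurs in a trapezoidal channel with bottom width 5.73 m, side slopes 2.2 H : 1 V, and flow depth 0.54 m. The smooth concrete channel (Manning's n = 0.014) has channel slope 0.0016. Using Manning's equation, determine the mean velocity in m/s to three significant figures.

1.67 m/s

A = (b + z·y)·y = (5.73 + 2.2×0.54)×0.54 = 3.736 m²
P = b + 2y√(1+z²) = 5.73 + 2×0.54×√(1+2.2²) = 8.340 m
R = A/P = 3.736/8.340 = 0.4479 m
Q = (1/n)·A·R^(2/3)·S^(1/2) = (1/0.014) × 3.736 × 0.4479^(2/3) × 0.0016^(1/2) = 6.249 m³/s
V = Q/A = 6.249/3.736 = 1.673 m/s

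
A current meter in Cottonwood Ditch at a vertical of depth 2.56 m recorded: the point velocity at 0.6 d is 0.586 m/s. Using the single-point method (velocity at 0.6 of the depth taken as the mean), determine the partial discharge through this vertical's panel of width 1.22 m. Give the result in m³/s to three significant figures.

v̄ = v₀.₆ = 0.586 m/s
q = v̄ × d × w = 0.5860 × 2.56 × 1.22 = 1.830 m³/s

1.83 m³/s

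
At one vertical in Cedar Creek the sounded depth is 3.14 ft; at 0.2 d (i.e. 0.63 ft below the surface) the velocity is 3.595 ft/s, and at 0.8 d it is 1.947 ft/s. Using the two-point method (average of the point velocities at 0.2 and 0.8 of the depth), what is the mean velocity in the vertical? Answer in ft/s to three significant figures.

v̄ = (3.595 + 1.947) / 2 = 2.771 ft/s

2.77 ft/s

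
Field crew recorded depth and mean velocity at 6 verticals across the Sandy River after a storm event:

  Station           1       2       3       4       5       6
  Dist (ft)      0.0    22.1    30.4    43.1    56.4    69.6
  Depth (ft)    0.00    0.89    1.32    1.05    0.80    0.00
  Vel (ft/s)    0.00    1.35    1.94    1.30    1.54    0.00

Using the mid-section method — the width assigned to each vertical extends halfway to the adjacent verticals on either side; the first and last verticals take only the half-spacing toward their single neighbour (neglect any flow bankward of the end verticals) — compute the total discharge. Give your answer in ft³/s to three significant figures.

w_2 = (30.4 − 0.0)/2 = 15.2 ft; q_2 = 1.35 × 0.89 × 15.2 = 18.26 ft³/s
w_3 = (43.1 − 22.1)/2 = 10.5 ft; q_3 = 1.94 × 1.32 × 10.5 = 26.89 ft³/s
w_4 = (56.4 − 30.4)/2 = 13 ft; q_4 = 1.30 × 1.05 × 13 = 17.75 ft³/s
w_5 = (69.6 − 43.1)/2 = 13.25 ft; q_5 = 1.54 × 0.80 × 13.25 = 16.32 ft³/s
Stations 1, 6 contribute zero (depth or velocity is 0).
Q = Σ qᵢ = 79.22 ft³/s

79.2 ft³/s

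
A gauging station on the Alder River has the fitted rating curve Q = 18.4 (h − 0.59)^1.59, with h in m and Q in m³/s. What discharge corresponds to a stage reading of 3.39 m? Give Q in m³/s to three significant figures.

Q = 18.4 × (3.39 − 0.59)^1.59 = 18.4 × 2.8^1.59 = 94.58 m³/s

94.6 m³/s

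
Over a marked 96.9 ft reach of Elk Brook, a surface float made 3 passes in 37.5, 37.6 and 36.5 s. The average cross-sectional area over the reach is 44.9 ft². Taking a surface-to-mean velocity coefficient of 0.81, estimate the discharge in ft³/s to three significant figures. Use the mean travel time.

t̄ = (37.5 + 37.6 + 36.5) / 3 = 37.2 s
v_surface = L / t̄ = 96.9 / 37.2 = 2.605 ft/s
v_mean = 0.81 × 2.605 = 2.110 ft/s
Q = A × v_mean = 44.9 × 2.110 = 94.74 ft³/s

94.7 ft³/s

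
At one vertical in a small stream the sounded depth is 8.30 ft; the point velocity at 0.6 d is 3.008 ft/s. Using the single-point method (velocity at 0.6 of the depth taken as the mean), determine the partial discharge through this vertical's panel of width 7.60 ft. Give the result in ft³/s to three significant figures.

190 ft³/s

v̄ = v₀.₆ = 3.008 ft/s
q = v̄ × d × w = 3.008 × 8.30 × 7.60 = 189.7 ft³/s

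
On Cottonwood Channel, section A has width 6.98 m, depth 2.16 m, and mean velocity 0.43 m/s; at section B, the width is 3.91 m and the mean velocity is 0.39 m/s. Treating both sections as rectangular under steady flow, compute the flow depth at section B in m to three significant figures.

Q = A₁V₁ = (6.98×2.16) × 0.43 = 6.483 m³/s
d₂ = Q/(b₂ V₂) = 6.483/(3.91×0.39) = 4.251 m

4.25 m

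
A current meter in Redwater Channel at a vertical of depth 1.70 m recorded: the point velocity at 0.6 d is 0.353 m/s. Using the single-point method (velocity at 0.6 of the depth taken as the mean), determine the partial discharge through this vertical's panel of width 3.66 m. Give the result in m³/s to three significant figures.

2.20 m³/s

v̄ = v₀.₆ = 0.353 m/s
q = v̄ × d × w = 0.3530 × 1.70 × 3.66 = 2.196 m³/s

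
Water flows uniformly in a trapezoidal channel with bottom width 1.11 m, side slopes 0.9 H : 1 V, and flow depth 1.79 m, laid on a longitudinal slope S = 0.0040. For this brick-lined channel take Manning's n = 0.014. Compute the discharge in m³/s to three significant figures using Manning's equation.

19.3 m³/s

A = (b + z·y)·y = (1.11 + 0.9×1.79)×1.79 = 4.871 m²
P = b + 2y√(1+z²) = 1.11 + 2×1.79×√(1+0.9²) = 5.926 m
R = A/P = 4.871/5.926 = 0.8218 m
Q = (1/n)·A·R^(2/3)·S^(1/2) = (1/0.014) × 4.871 × 0.8218^(2/3) × 0.0040^(1/2) = 19.31 m³/s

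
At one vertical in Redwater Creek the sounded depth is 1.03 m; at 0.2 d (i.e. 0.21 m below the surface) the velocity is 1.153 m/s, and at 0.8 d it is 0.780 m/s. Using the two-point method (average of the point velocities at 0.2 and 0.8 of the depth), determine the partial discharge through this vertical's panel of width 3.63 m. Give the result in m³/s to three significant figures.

v̄ = (1.153 + 0.780) / 2 = 0.9665 m/s
q = v̄ × d × w = 0.9665 × 1.03 × 3.63 = 3.614 m³/s

3.61 m³/s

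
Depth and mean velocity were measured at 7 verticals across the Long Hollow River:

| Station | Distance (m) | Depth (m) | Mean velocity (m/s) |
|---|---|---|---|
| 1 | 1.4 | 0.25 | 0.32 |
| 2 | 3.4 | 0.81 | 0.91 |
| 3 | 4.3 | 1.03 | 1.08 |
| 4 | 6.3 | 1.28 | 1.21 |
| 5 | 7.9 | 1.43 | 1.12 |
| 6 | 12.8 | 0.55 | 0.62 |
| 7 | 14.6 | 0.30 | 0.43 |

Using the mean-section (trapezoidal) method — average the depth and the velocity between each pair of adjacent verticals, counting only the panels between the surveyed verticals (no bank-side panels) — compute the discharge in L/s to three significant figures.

11300 L/s

Panel 1-2: Δb = 2 m, d̄ = (0.25+0.81)/2 = 0.53, v̄ = (0.32+0.91)/2 = 0.615 → q = 2×0.53×0.615 = 0.6519 m³/s
Panel 2-3: Δb = 0.9 m, d̄ = (0.81+1.03)/2 = 0.92, v̄ = (0.91+1.08)/2 = 0.995 → q = 0.9×0.92×0.995 = 0.8239 m³/s
Panel 3-4: Δb = 2 m, d̄ = (1.03+1.28)/2 = 1.155, v̄ = (1.08+1.21)/2 = 1.145 → q = 2×1.155×1.145 = 2.645 m³/s
Panel 4-5: Δb = 1.6 m, d̄ = (1.28+1.43)/2 = 1.355, v̄ = (1.21+1.12)/2 = 1.165 → q = 1.6×1.355×1.165 = 2.526 m³/s
Panel 5-6: Δb = 4.9 m, d̄ = (1.43+0.55)/2 = 0.99, v̄ = (1.12+0.62)/2 = 0.87 → q = 4.9×0.99×0.87 = 4.220 m³/s
Panel 6-7: Δb = 1.8 m, d̄ = (0.55+0.30)/2 = 0.425, v̄ = (0.62+0.43)/2 = 0.525 → q = 1.8×0.425×0.525 = 0.4016 m³/s
Q = Σ q = 11.27 m³/s
= 11.27 × 1000 = 11270 L/s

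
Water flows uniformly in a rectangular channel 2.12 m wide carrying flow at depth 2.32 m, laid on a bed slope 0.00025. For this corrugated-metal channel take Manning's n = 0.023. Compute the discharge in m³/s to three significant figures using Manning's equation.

A = b·y = 2.12 × 2.32 = 4.918 m²
P = b + 2y = 2.12 + 2×2.32 = 6.760 m
R = A/P = 4.918/6.760 = 0.7276 m
Q = (1/n)·A·R^(2/3)·S^(1/2) = (1/0.023) × 4.918 × 0.7276^(2/3) × 0.00025^(1/2) = 2.735 m³/s

2.74 m³/s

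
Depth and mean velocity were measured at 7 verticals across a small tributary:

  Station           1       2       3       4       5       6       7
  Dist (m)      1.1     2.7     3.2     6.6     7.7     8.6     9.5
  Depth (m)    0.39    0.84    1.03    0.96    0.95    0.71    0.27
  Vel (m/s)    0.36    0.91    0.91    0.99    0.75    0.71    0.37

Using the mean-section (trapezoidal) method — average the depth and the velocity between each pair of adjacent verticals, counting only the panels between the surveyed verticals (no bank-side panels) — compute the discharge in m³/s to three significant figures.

Panel 1-2: Δb = 1.6 m, d̄ = (0.39+0.84)/2 = 0.615, v̄ = (0.36+0.91)/2 = 0.635 → q = 1.6×0.615×0.635 = 0.6248 m³/s
Panel 2-3: Δb = 0.5 m, d̄ = (0.84+1.03)/2 = 0.935, v̄ = (0.91+0.91)/2 = 0.91 → q = 0.5×0.935×0.91 = 0.4254 m³/s
Panel 3-4: Δb = 3.4 m, d̄ = (1.03+0.96)/2 = 0.995, v̄ = (0.91+0.99)/2 = 0.95 → q = 3.4×0.995×0.95 = 3.214 m³/s
Panel 4-5: Δb = 1.1 m, d̄ = (0.96+0.95)/2 = 0.955, v̄ = (0.99+0.75)/2 = 0.87 → q = 1.1×0.955×0.87 = 0.9139 m³/s
Panel 5-6: Δb = 0.9 m, d̄ = (0.95+0.71)/2 = 0.83, v̄ = (0.75+0.71)/2 = 0.73 → q = 0.9×0.83×0.73 = 0.5453 m³/s
Panel 6-7: Δb = 0.9 m, d̄ = (0.71+0.27)/2 = 0.49, v̄ = (0.71+0.37)/2 = 0.54 → q = 0.9×0.49×0.54 = 0.2381 m³/s
Q = Σ q = 5.962 m³/s

5.96 m³/s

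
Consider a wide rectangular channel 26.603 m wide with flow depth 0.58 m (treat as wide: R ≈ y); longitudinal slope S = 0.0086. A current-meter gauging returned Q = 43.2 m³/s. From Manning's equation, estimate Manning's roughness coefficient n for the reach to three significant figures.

A = b·y = 26.603 × 0.58 = 15.43 m²
Wide channel: R ≈ y = 0.58 m
n = (1/Q)·A·R^(2/3)·S^(1/2) = (1/43.2) × 15.43 × 0.6955 × 0.09274 = 0.02304

0.0230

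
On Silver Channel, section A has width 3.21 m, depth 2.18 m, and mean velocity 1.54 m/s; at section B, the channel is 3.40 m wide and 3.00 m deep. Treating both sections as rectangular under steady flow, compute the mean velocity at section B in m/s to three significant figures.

1.06 m/s

Q = A₁V₁ = (3.21×2.18) × 1.54 = 10.78 m³/s
A₂ = 3.40 × 3.00 = 10.20 m²
V₂ = Q/A₂ = 10.78/10.20 = 1.057 m/s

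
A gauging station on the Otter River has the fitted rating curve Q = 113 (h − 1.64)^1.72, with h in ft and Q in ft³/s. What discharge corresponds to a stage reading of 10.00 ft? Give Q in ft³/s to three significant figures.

4360 ft³/s

Q = 113 × (10.00 − 1.64)^1.72 = 113 × 8.36^1.72 = 4358 ft³/s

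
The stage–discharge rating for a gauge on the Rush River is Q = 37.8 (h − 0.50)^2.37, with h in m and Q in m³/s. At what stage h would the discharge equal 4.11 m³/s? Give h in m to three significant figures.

0.892 m

h − h₀ = (Q/C)^(1/b) = (4.11/37.8)^(1/2.37) = 0.3921 m
h = 0.50 + 0.3921 = 0.8921 m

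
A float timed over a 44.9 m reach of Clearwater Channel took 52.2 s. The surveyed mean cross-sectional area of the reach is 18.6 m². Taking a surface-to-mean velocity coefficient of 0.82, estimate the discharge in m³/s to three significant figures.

13.1 m³/s

v_surface = L / t̄ = 44.9 / 52.2 = 0.8602 m/s
v_mean = 0.82 × 0.8602 = 0.7053 m/s
Q = A × v_mean = 18.6 × 0.7053 = 13.12 m³/s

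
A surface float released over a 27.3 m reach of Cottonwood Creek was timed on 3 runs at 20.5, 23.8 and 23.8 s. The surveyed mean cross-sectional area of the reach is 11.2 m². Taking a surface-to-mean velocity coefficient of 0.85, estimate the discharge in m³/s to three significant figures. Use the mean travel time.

11.4 m³/s

t̄ = (20.5 + 23.8 + 23.8) / 3 = 22.7 s
v_surface = L / t̄ = 27.3 / 22.7 = 1.203 m/s
v_mean = 0.85 × 1.203 = 1.022 m/s
Q = A × v_mean = 11.2 × 1.022 = 11.45 m³/s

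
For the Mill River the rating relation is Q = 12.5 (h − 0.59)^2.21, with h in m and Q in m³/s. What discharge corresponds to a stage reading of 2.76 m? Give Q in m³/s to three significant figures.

69.3 m³/s

Q = 12.5 × (2.76 − 0.59)^2.21 = 12.5 × 2.17^2.21 = 69.26 m³/s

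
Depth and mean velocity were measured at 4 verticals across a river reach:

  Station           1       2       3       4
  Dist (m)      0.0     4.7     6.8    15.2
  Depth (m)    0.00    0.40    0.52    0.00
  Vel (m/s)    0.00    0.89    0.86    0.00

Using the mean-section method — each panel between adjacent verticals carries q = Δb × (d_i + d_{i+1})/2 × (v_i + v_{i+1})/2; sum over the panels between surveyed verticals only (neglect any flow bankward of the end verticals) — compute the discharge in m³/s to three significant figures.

Panel 1-2: Δb = 4.7 m, d̄ = (0.00+0.40)/2 = 0.2, v̄ = (0.00+0.89)/2 = 0.445 → q = 4.7×0.2×0.445 = 0.4183 m³/s
Panel 2-3: Δb = 2.1 m, d̄ = (0.40+0.52)/2 = 0.46, v̄ = (0.89+0.86)/2 = 0.875 → q = 2.1×0.46×0.875 = 0.8453 m³/s
Panel 3-4: Δb = 8.4 m, d̄ = (0.52+0.00)/2 = 0.26, v̄ = (0.86+0.00)/2 = 0.43 → q = 8.4×0.26×0.43 = 0.9391 m³/s
Q = Σ q = 2.203 m³/s

2.20 m³/s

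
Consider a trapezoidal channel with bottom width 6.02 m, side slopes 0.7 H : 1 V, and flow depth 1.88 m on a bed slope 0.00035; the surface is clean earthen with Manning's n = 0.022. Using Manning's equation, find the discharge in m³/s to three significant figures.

A = (b + z·y)·y = (6.02 + 0.7×1.88)×1.88 = 13.79 m²
P = b + 2y√(1+z²) = 6.02 + 2×1.88×√(1+0.7²) = 10.61 m
R = A/P = 13.79/10.61 = 1.300 m
Q = (1/n)·A·R^(2/3)·S^(1/2) = (1/0.022) × 13.79 × 1.300^(2/3) × 0.00035^(1/2) = 13.97 m³/s

14.0 m³/s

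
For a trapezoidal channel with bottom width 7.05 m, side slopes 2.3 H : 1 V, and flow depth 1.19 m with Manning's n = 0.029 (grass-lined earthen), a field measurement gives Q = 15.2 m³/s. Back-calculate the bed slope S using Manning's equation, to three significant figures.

A = (b + z·y)·y = (7.05 + 2.3×1.19)×1.19 = 11.65 m²
P = b + 2y√(1+z²) = 7.05 + 2×1.19×√(1+2.3²) = 13.02 m
R = A/P = 11.65/13.02 = 0.8946 m
S = (Q·n / (1·A·R^(2/3)))² = (15.2×0.029 / (1×11.65×0.9284))² = 0.001662

0.00166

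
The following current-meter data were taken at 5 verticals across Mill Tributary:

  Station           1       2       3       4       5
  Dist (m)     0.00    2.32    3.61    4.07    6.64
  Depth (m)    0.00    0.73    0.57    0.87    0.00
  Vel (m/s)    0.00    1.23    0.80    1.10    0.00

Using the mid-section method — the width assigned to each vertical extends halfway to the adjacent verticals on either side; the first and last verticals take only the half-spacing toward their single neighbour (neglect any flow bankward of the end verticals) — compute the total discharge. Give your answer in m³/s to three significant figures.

w_2 = (3.61 − 0.00)/2 = 1.805 m; q_2 = 1.23 × 0.73 × 1.805 = 1.621 m³/s
w_3 = (4.07 − 2.32)/2 = 0.875 m; q_3 = 0.80 × 0.57 × 0.875 = 0.3990 m³/s
w_4 = (6.64 − 3.61)/2 = 1.515 m; q_4 = 1.10 × 0.87 × 1.515 = 1.450 m³/s
Stations 1, 5 contribute zero (depth or velocity is 0).
Q = Σ qᵢ = 3.470 m³/s

3.47 m³/s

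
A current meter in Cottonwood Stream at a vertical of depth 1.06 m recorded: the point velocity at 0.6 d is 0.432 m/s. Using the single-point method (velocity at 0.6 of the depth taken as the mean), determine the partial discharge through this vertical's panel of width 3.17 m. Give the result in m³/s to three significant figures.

v̄ = v₀.₆ = 0.432 m/s
q = v̄ × d × w = 0.4320 × 1.06 × 3.17 = 1.452 m³/s

1.45 m³/s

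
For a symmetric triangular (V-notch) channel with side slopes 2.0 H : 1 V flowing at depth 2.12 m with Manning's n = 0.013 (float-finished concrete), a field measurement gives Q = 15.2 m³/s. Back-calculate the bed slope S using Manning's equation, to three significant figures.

A = z·y² = 2.0×2.12² = 8.989 m²
P = 2y√(1+z²) = 2×2.12×√(1+2.0²) = 9.481 m
R = A/P = 8.989/9.481 = 0.9481 m
S = (Q·n / (1·A·R^(2/3)))² = (15.2×0.013 / (1×8.989×0.9651))² = 0.0005188

0.000519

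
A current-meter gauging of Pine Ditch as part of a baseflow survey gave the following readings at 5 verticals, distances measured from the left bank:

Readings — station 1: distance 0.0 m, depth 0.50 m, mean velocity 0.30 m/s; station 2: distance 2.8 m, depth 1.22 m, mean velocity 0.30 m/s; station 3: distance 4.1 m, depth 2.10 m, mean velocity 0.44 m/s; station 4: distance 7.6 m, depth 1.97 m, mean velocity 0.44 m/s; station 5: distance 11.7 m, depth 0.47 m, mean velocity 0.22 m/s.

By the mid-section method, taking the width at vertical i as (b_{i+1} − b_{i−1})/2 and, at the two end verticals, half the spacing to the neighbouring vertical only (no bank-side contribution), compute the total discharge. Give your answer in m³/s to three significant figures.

6.68 m³/s

w_1 = (2.8 − 0.0)/2 = 1.4 m; q_1 = 0.30 × 0.50 × 1.4 = 0.2100 m³/s
w_2 = (4.1 − 0.0)/2 = 2.05 m; q_2 = 0.30 × 1.22 × 2.05 = 0.7503 m³/s
w_3 = (7.6 − 2.8)/2 = 2.4 m; q_3 = 0.44 × 2.10 × 2.4 = 2.218 m³/s
w_4 = (11.7 − 4.1)/2 = 3.8 m; q_4 = 0.44 × 1.97 × 3.8 = 3.294 m³/s
w_5 = (11.7 − 7.6)/2 = 2.05 m; q_5 = 0.22 × 0.47 × 2.05 = 0.2120 m³/s
Q = Σ qᵢ = 6.684 m³/s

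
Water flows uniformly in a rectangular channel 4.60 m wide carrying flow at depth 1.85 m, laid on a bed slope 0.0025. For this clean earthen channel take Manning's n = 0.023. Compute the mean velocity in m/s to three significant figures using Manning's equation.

A = b·y = 4.60 × 1.85 = 8.510 m²
P = b + 2y = 4.60 + 2×1.85 = 8.300 m
R = A/P = 8.510/8.300 = 1.025 m
Q = (1/n)·A·R^(2/3)·S^(1/2) = (1/0.023) × 8.510 × 1.025^(2/3) × 0.0025^(1/2) = 18.81 m³/s
V = Q/A = 18.81/8.510 = 2.210 m/s

2.21 m/s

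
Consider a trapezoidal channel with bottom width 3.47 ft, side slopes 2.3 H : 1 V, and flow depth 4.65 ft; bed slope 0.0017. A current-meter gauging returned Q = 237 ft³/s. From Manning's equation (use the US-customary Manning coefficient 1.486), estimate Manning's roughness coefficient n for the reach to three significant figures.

0.0310

A = (b + z·y)·y = (3.47 + 2.3×4.65)×4.65 = 65.87 ft²
P = b + 2y√(1+z²) = 3.47 + 2×4.65×√(1+2.3²) = 26.79 ft
R = A/P = 65.87/26.79 = 2.458 ft
n = (1.486/Q)·A·R^(2/3)·S^(1/2) = (1.486/237) × 65.87 × 1.821 × 0.04123 = 0.03102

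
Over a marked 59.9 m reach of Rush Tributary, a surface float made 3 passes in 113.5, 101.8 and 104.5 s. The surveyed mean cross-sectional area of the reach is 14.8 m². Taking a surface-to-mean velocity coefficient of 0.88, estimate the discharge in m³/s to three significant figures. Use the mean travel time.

7.32 m³/s

t̄ = (113.5 + 101.8 + 104.5) / 3 = 106.6 s
v_surface = L / t̄ = 59.9 / 106.6 = 0.5619 m/s
v_mean = 0.88 × 0.5619 = 0.4945 m/s
Q = A × v_mean = 14.8 × 0.4945 = 7.318 m³/s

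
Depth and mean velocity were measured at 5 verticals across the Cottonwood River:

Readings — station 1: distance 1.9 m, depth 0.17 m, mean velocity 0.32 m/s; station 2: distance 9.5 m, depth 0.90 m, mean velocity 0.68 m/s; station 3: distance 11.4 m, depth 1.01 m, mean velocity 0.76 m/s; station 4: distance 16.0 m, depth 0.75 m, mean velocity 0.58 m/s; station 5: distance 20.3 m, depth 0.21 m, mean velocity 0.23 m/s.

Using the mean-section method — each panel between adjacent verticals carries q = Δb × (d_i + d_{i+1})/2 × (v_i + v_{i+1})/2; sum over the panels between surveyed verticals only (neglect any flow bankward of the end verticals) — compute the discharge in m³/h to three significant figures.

24800 m³/h

Panel 1-2: Δb = 7.6 m, d̄ = (0.17+0.90)/2 = 0.535, v̄ = (0.32+0.68)/2 = 0.5 → q = 7.6×0.535×0.5 = 2.033 m³/s
Panel 2-3: Δb = 1.9 m, d̄ = (0.90+1.01)/2 = 0.955, v̄ = (0.68+0.76)/2 = 0.72 → q = 1.9×0.955×0.72 = 1.306 m³/s
Panel 3-4: Δb = 4.6 m, d̄ = (1.01+0.75)/2 = 0.88, v̄ = (0.76+0.58)/2 = 0.67 → q = 4.6×0.88×0.67 = 2.712 m³/s
Panel 4-5: Δb = 4.3 m, d̄ = (0.75+0.21)/2 = 0.48, v̄ = (0.58+0.23)/2 = 0.405 → q = 4.3×0.48×0.405 = 0.8359 m³/s
Q = Σ q = 6.888 m³/s
= 6.888 × 3600 = 24800 m³/h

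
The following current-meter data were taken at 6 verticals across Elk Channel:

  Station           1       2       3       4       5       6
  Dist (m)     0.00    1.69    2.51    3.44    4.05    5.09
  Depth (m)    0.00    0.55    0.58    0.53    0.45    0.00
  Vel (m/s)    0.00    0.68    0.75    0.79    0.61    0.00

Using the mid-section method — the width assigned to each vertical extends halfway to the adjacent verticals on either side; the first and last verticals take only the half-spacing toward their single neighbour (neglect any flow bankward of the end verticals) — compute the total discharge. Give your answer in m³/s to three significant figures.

1.40 m³/s

w_2 = (2.51 − 0.00)/2 = 1.255 m; q_2 = 0.68 × 0.55 × 1.255 = 0.4694 m³/s
w_3 = (3.44 − 1.69)/2 = 0.875 m; q_3 = 0.75 × 0.58 × 0.875 = 0.3806 m³/s
w_4 = (4.05 − 2.51)/2 = 0.77 m; q_4 = 0.79 × 0.53 × 0.77 = 0.3224 m³/s
w_5 = (5.09 − 3.44)/2 = 0.825 m; q_5 = 0.61 × 0.45 × 0.825 = 0.2265 m³/s
Stations 1, 6 contribute zero (depth or velocity is 0).
Q = Σ qᵢ = 1.399 m³/s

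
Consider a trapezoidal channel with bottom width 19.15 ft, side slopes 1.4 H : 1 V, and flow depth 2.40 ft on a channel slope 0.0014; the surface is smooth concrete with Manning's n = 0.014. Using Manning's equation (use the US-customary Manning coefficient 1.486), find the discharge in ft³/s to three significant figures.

337 ft³/s

A = (b + z·y)·y = (19.15 + 1.4×2.40)×2.40 = 54.02 ft²
P = b + 2y√(1+z²) = 19.15 + 2×2.40×√(1+1.4²) = 27.41 ft
R = A/P = 54.02/27.41 = 1.971 ft
Q = (1.486/n)·A·R^(2/3)·S^(1/2) = (1.486/0.014) × 54.02 × 1.971^(2/3) × 0.0014^(1/2) = 337.3 ft³/s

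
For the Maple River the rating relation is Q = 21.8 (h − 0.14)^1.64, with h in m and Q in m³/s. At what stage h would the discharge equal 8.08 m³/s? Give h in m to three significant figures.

0.686 m

h − h₀ = (Q/C)^(1/b) = (8.08/21.8)^(1/1.64) = 0.5460 m
h = 0.14 + 0.5460 = 0.6860 m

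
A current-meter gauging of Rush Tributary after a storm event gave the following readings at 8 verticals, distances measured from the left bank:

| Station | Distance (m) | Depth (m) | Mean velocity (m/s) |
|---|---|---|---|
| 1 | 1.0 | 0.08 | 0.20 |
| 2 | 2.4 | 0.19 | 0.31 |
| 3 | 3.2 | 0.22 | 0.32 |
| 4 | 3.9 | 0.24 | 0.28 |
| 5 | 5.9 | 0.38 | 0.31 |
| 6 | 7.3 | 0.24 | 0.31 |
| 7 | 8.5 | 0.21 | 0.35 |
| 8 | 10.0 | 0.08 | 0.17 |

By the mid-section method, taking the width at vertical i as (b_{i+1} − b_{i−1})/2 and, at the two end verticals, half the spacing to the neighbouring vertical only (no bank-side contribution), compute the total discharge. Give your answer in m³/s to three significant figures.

0.626 m³/s

w_1 = (2.4 − 1.0)/2 = 0.7 m; q_1 = 0.20 × 0.08 × 0.7 = 0.01120 m³/s
w_2 = (3.2 − 1.0)/2 = 1.1 m; q_2 = 0.31 × 0.19 × 1.1 = 0.06479 m³/s
w_3 = (3.9 − 2.4)/2 = 0.75 m; q_3 = 0.32 × 0.22 × 0.75 = 0.05280 m³/s
w_4 = (5.9 − 3.2)/2 = 1.35 m; q_4 = 0.28 × 0.24 × 1.35 = 0.09072 m³/s
w_5 = (7.3 − 3.9)/2 = 1.7 m; q_5 = 0.31 × 0.38 × 1.7 = 0.2003 m³/s
w_6 = (8.5 − 5.9)/2 = 1.3 m; q_6 = 0.31 × 0.24 × 1.3 = 0.09672 m³/s
w_7 = (10.0 − 7.3)/2 = 1.35 m; q_7 = 0.35 × 0.21 × 1.35 = 0.09923 m³/s
w_8 = (10.0 − 8.5)/2 = 0.75 m; q_8 = 0.17 × 0.08 × 0.75 = 0.01020 m³/s
Q = Σ qᵢ = 0.6259 m³/s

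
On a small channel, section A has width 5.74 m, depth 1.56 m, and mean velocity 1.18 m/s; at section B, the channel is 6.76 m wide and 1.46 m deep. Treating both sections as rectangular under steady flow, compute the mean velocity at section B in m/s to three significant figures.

1.07 m/s

Q = A₁V₁ = (5.74×1.56) × 1.18 = 10.57 m³/s
A₂ = 6.76 × 1.46 = 9.870 m²
V₂ = Q/A₂ = 10.57/9.870 = 1.071 m/s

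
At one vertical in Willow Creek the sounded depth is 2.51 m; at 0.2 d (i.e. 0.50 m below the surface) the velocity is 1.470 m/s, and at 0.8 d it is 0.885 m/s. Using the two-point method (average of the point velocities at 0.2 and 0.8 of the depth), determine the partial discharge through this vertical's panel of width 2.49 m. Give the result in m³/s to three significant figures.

v̄ = (1.470 + 0.885) / 2 = 1.178 m/s
q = v̄ × d × w = 1.178 × 2.51 × 2.49 = 7.359 m³/s

7.36 m³/s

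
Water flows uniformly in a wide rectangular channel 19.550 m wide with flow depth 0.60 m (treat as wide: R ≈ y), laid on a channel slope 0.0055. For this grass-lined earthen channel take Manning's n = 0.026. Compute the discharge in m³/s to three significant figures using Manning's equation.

23.8 m³/s

A = b·y = 19.550 × 0.60 = 11.73 m²
Wide channel: R ≈ y = 0.60 m
Q = (1/n)·A·R^(2/3)·S^(1/2) = (1/0.026) × 11.73 × 0.6000^(2/3) × 0.0055^(1/2) = 23.80 m³/s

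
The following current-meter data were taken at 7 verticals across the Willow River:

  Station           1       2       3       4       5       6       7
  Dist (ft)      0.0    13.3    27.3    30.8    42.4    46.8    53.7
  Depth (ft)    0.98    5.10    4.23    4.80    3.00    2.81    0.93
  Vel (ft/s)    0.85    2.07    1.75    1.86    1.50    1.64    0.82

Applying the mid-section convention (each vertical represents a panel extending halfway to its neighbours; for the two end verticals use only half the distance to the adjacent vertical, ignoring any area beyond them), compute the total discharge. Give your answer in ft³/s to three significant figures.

w_1 = (13.3 − 0.0)/2 = 6.65 ft; q_1 = 0.85 × 0.98 × 6.65 = 5.539 ft³/s
w_2 = (27.3 − 0.0)/2 = 13.65 ft; q_2 = 2.07 × 5.10 × 13.65 = 144.1 ft³/s
w_3 = (30.8 − 13.3)/2 = 8.75 ft; q_3 = 1.75 × 4.23 × 8.75 = 64.77 ft³/s
w_4 = (42.4 − 27.3)/2 = 7.55 ft; q_4 = 1.86 × 4.80 × 7.55 = 67.41 ft³/s
w_5 = (46.8 − 30.8)/2 = 8 ft; q_5 = 1.50 × 3.00 × 8 = 36.00 ft³/s
w_6 = (53.7 − 42.4)/2 = 5.65 ft; q_6 = 1.64 × 2.81 × 5.65 = 26.04 ft³/s
w_7 = (53.7 − 46.8)/2 = 3.45 ft; q_7 = 0.82 × 0.93 × 3.45 = 2.631 ft³/s
Q = Σ qᵢ = 346.5 ft³/s

346 ft³/s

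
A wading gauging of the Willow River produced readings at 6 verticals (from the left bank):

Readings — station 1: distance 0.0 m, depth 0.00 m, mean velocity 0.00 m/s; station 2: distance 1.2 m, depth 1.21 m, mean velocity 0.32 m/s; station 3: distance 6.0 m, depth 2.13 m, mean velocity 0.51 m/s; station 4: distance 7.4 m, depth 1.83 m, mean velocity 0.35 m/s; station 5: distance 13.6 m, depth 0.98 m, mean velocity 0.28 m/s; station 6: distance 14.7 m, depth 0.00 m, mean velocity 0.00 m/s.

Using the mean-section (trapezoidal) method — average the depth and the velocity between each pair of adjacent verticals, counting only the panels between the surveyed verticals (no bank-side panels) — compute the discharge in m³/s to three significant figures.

Panel 1-2: Δb = 1.2 m, d̄ = (0.00+1.21)/2 = 0.605, v̄ = (0.00+0.32)/2 = 0.16 → q = 1.2×0.605×0.16 = 0.1162 m³/s
Panel 2-3: Δb = 4.8 m, d̄ = (1.21+2.13)/2 = 1.67, v̄ = (0.32+0.51)/2 = 0.415 → q = 4.8×1.67×0.415 = 3.327 m³/s
Panel 3-4: Δb = 1.4 m, d̄ = (2.13+1.83)/2 = 1.98, v̄ = (0.51+0.35)/2 = 0.43 → q = 1.4×1.98×0.43 = 1.192 m³/s
Panel 4-5: Δb = 6.2 m, d̄ = (1.83+0.98)/2 = 1.405, v̄ = (0.35+0.28)/2 = 0.315 → q = 6.2×1.405×0.315 = 2.744 m³/s
Panel 5-6: Δb = 1.1 m, d̄ = (0.98+0.00)/2 = 0.49, v̄ = (0.28+0.00)/2 = 0.14 → q = 1.1×0.49×0.14 = 0.07546 m³/s
Q = Σ q = 7.454 m³/s

7.45 m³/s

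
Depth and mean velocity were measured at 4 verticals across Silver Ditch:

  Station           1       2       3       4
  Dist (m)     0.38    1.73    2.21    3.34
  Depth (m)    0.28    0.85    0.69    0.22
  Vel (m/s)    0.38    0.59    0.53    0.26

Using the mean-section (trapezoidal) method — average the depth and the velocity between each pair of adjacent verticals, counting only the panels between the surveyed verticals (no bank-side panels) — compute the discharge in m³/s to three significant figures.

Panel 1-2: Δb = 1.35 m, d̄ = (0.28+0.85)/2 = 0.565, v̄ = (0.38+0.59)/2 = 0.485 → q = 1.35×0.565×0.485 = 0.3699 m³/s
Panel 2-3: Δb = 0.48 m, d̄ = (0.85+0.69)/2 = 0.77, v̄ = (0.59+0.53)/2 = 0.56 → q = 0.48×0.77×0.56 = 0.2070 m³/s
Panel 3-4: Δb = 1.13 m, d̄ = (0.69+0.22)/2 = 0.455, v̄ = (0.53+0.26)/2 = 0.395 → q = 1.13×0.455×0.395 = 0.2031 m³/s
Q = Σ q = 0.7800 m³/s

0.780 m³/s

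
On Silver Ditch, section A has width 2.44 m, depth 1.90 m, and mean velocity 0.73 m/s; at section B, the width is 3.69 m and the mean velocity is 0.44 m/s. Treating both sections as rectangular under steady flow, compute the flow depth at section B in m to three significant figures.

2.08 m

Q = A₁V₁ = (2.44×1.90) × 0.73 = 3.384 m³/s
d₂ = Q/(b₂ V₂) = 3.384/(3.69×0.44) = 2.084 m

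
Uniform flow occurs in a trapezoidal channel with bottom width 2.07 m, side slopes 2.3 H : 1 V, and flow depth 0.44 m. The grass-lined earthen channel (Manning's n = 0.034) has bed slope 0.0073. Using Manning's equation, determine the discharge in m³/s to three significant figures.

1.58 m³/s

A = (b + z·y)·y = (2.07 + 2.3×0.44)×0.44 = 1.356 m²
P = b + 2y√(1+z²) = 2.07 + 2×0.44×√(1+2.3²) = 4.277 m
R = A/P = 1.356/4.277 = 0.3171 m
Q = (1/n)·A·R^(2/3)·S^(1/2) = (1/0.034) × 1.356 × 0.3171^(2/3) × 0.0073^(1/2) = 1.585 m³/s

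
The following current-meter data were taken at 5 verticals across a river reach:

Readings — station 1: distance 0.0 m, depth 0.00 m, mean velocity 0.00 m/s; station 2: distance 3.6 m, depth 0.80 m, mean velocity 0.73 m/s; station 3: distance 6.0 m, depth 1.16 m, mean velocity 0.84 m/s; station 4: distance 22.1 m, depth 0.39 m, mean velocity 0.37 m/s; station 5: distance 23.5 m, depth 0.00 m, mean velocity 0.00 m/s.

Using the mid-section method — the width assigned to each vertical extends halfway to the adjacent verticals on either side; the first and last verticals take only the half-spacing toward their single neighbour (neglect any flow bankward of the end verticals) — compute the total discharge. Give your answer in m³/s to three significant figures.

12.0 m³/s

w_2 = (6.0 − 0.0)/2 = 3 m; q_2 = 0.73 × 0.80 × 3 = 1.752 m³/s
w_3 = (22.1 − 3.6)/2 = 9.25 m; q_3 = 0.84 × 1.16 × 9.25 = 9.013 m³/s
w_4 = (23.5 − 6.0)/2 = 8.75 m; q_4 = 0.37 × 0.39 × 8.75 = 1.263 m³/s
Stations 1, 5 contribute zero (depth or velocity is 0).
Q = Σ qᵢ = 12.03 m³/s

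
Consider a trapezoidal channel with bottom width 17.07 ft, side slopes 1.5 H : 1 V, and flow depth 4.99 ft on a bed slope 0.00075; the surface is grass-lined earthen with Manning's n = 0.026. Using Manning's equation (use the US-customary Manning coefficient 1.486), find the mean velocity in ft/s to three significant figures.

3.60 ft/s

A = (b + z·y)·y = (17.07 + 1.5×4.99)×4.99 = 122.5 ft²
P = b + 2y√(1+z²) = 17.07 + 2×4.99×√(1+1.5²) = 35.06 ft
R = A/P = 122.5/35.06 = 3.495 ft
Q = (1.486/n)·A·R^(2/3)·S^(1/2) = (1.486/0.026) × 122.5 × 3.495^(2/3) × 0.00075^(1/2) = 441.7 ft³/s
V = Q/A = 441.7/122.5 = 3.605 ft/s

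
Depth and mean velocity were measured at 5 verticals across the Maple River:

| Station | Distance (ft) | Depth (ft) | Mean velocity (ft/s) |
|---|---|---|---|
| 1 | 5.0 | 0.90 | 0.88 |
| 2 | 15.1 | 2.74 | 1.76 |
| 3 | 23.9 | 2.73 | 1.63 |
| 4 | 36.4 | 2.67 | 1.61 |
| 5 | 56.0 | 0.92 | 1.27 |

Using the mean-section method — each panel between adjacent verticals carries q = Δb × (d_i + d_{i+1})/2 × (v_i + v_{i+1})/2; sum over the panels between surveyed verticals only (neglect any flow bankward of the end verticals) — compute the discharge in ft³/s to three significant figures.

Panel 1-2: Δb = 10.1 ft, d̄ = (0.90+2.74)/2 = 1.82, v̄ = (0.88+1.76)/2 = 1.32 → q = 10.1×1.82×1.32 = 24.26 ft³/s
Panel 2-3: Δb = 8.8 ft, d̄ = (2.74+2.73)/2 = 2.735, v̄ = (1.76+1.63)/2 = 1.695 → q = 8.8×2.735×1.695 = 40.80 ft³/s
Panel 3-4: Δb = 12.5 ft, d̄ = (2.73+2.67)/2 = 2.7, v̄ = (1.63+1.61)/2 = 1.62 → q = 12.5×2.7×1.62 = 54.68 ft³/s
Panel 4-5: Δb = 19.6 ft, d̄ = (2.67+0.92)/2 = 1.795, v̄ = (1.61+1.27)/2 = 1.44 → q = 19.6×1.795×1.44 = 50.66 ft³/s
Q = Σ q = 170.4 ft³/s

170 ft³/s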